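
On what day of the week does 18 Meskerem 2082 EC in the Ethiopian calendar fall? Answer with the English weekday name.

This is JDN 2484323 (28 September 2089 Gregorian).
Since JDN mod 7 = 2 (0 = Monday), the day is Wednesday.

Wednesday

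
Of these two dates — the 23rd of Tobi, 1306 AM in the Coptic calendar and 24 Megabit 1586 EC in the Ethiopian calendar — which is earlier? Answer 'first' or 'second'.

first

Converting both to JDN: 2301823 vs 2303345; the smaller is the first.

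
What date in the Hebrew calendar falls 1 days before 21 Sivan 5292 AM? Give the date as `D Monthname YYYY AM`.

JDN of 21 Sivan 5292 AM = 2280766.
2280766 − 1 = 2280765.
JDN 2280765 in the Hebrew calendar is 20 Sivan 5292 AM.

20 Sivan 5292 AM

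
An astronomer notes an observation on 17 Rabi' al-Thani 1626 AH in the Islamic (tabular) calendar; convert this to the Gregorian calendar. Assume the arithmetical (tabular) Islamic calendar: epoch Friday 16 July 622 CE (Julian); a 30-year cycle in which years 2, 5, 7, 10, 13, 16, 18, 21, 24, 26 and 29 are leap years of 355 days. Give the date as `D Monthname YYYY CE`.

Both dates share Julian Day Number 2524391; in the Gregorian calendar that is 12 June 2199 CE.

12 June 2199 CE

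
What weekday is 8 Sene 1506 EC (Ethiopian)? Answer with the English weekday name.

This is JDN 2274199 (12 June 1514 Gregorian).
JDN 2274199 mod 7 = 4, and JDN 0 was a Monday, so this is a Friday.

Friday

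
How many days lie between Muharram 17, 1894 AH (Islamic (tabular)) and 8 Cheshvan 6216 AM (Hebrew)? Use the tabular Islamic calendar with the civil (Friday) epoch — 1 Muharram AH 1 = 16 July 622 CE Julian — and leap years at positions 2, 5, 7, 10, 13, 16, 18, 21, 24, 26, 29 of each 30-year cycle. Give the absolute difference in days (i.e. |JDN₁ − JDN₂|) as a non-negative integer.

1249

JDN of the first date = 2619272.
JDN of the second date = 2618023.
|2618023 − 2619272| = 1249.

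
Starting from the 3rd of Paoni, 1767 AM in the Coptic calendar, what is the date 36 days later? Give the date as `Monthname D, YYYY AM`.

Epip 9, 1767 AM

Counting 36 days forward from JDN 2470333 reaches JDN 2470369, which is Epip 9, 1767 AM.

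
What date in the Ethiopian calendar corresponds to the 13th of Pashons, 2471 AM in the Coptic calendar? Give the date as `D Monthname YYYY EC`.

Both dates share Julian Day Number 2727449; in the Ethiopian calendar that is 13 Ginbot 2747 EC.

13 Ginbot 2747 EC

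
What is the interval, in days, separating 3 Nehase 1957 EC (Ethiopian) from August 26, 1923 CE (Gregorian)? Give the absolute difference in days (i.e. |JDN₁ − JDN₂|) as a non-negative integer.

JDN of the first date = 2438982.
JDN of the second date = 2423658.
|2423658 − 2438982| = 15324.

15324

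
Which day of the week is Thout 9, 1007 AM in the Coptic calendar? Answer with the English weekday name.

Equivalently 13 September 1290 Gregorian, JDN 2192479.
Since JDN mod 7 = 2 (0 = Monday), the day is Wednesday.

Wednesday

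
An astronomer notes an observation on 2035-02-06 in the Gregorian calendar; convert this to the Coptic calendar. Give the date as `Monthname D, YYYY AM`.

Both dates share Julian Day Number 2464365; in the Coptic calendar that is 29 Tobi 1751 AM.

Tobi 29, 1751 AM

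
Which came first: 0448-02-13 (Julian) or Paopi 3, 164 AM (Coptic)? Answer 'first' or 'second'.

second

Converting both to JDN: 1884733 vs 1884598; the smaller is the second.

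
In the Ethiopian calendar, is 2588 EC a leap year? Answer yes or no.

no

2588 mod 4 = 0; in the Ethiopian calendar a year is leap when year mod 4 = 3, so it is a common year.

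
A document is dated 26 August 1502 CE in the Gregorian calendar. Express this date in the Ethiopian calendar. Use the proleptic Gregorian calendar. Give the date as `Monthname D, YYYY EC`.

Julian Day Number of the source date = 2269891.
Converting JDN 2269891 to the Ethiopian calendar gives 23 Nehase 1494 EC.

Nehase 23, 1494 EC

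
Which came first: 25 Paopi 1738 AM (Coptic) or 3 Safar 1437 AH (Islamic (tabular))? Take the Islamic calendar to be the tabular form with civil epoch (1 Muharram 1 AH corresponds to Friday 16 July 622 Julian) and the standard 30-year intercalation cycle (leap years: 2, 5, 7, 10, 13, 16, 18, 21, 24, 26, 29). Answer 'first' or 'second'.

second

First date → JDN 2459523; second date → JDN 2457343.
JDN 2457343 < JDN 2459523, so the second date is earlier.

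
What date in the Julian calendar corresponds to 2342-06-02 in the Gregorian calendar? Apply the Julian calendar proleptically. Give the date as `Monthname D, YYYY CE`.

May 17, 2342 CE

At this point the Julian calendar is 16 days behind the Gregorian.
2 June 2342 Gregorian − 16 days → 17 May 2342 Julian.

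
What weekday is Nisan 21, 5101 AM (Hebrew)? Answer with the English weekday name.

Equivalently 17 April 1341 Gregorian, JDN 2210957.
Since JDN mod 7 = 0 (0 = Monday), the day is Monday.

Monday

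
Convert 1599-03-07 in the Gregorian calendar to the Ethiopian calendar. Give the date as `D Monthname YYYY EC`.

Julian Day Number of the source date = 2305148.
Converting JDN 2305148 to the Ethiopian calendar gives 1 Megabit 1591 EC.

1 Megabit 1591 EC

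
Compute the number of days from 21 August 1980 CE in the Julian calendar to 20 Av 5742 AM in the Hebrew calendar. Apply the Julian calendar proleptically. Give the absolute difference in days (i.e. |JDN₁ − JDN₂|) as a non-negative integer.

705

JDN of the first date = 2444486.
JDN of the second date = 2445191.
|2445191 − 2444486| = 705.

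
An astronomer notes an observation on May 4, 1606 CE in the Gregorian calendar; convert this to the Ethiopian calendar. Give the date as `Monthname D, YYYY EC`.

Julian Day Number of the source date = 2307763.
Converting JDN 2307763 to the Ethiopian calendar gives 29 Miyazya 1598 EC.

Miyazya 29, 1598 EC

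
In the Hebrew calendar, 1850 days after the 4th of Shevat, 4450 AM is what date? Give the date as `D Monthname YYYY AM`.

22 Shevat 4455 AM

Counting 1850 days forward from JDN 1973100 reaches JDN 1974950, which is 22 Shevat 4455 AM.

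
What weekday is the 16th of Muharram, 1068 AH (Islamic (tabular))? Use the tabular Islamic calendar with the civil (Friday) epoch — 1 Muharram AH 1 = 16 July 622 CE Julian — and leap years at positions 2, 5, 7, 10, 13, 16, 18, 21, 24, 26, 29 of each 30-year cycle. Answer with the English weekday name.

Wednesday

Equivalently 24 October 1657 Gregorian, JDN 2326564.
JDN 2326564 mod 7 = 2, and JDN 0 was a Monday, so this is a Wednesday.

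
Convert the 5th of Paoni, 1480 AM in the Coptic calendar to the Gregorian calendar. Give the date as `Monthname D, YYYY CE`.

Both dates share Julian Day Number 2365509; in the Gregorian calendar that is 10 June 1764 CE.

June 10, 1764 CE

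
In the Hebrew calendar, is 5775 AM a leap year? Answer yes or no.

no

Hebrew year 5775 is year 18 of its 19-year Metonic cycle; leap years are at positions 3, 6, 8, 11, 14, 17, 19, so it is a common year (12 months).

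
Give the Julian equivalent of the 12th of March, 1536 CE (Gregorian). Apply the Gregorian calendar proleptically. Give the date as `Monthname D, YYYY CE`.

March 2, 1536 CE

At this point the Julian calendar is 10 days behind the Gregorian.
12 March 1536 Gregorian − 10 days → 2 March 1536 Julian.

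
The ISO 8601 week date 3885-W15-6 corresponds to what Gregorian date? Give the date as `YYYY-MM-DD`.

3885-04-11

ISO week 1 of 3885 is the week containing the first Thursday of 3885.
Week 15, day 6 (Saturday) lands on 3885-04-11.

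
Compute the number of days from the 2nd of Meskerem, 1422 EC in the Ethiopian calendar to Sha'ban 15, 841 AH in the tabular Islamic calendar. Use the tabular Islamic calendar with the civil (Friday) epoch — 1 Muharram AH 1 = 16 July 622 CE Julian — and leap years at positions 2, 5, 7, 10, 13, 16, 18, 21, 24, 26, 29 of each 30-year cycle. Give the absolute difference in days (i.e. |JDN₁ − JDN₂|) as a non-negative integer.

3087

JDN of the first date = 2243242.
JDN of the second date = 2246329.
|2246329 − 2243242| = 3087.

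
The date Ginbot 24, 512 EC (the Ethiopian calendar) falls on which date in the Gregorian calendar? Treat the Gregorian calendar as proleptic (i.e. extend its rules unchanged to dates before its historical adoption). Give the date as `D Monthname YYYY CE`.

21 May 520 CE

Julian Day Number of the source date = 1911127.
Converting JDN 1911127 to the Gregorian calendar gives 21 May 520 CE.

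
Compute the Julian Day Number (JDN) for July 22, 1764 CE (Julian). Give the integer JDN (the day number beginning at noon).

2365562

In the Gregorian calendar the same day is 2 August 1764.
JDN 2299161 is 15 October 1582 CE (Gregorian); the target day is +66401 days from there, so JDN = 2365562.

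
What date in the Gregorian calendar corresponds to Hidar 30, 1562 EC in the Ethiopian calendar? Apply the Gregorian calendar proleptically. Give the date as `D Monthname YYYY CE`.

Both dates share Julian Day Number 2294465; in the Gregorian calendar that is 6 December 1569 CE.

6 December 1569 CE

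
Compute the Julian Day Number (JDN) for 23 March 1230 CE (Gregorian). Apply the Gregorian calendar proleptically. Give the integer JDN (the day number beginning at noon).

2170390

JDN 2451545 is 1 January 2000 CE (Gregorian); the target day is −281155 days from there, so JDN = 2170390.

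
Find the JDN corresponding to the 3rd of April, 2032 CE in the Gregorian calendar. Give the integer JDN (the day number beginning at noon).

JDN 2400001 is 17 November 1858 CE (Gregorian), MJD 0; the target day is +63325 days from there, so JDN = 2463326.

2463326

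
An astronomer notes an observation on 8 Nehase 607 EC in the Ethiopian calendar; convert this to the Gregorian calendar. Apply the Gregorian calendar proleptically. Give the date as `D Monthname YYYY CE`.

Julian Day Number of the source date = 1945899.
Converting JDN 1945899 to the Gregorian calendar gives 4 August 615 CE.

4 August 615 CE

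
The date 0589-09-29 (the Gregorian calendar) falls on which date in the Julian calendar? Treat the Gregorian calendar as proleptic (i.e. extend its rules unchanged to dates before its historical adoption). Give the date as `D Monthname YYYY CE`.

At this point the Julian calendar is 2 days behind the Gregorian.
29 September 589 Gregorian − 2 days → 27 September 589 Julian.

27 September 589 CE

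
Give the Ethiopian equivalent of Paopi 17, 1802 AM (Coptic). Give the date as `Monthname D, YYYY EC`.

Tikimt 17, 2078 EC

The source date corresponds to 27 October 2085 in the Gregorian calendar (JDN 2482891).
That day falls on 17 Tikimt 2078 EC in the Ethiopian calendar.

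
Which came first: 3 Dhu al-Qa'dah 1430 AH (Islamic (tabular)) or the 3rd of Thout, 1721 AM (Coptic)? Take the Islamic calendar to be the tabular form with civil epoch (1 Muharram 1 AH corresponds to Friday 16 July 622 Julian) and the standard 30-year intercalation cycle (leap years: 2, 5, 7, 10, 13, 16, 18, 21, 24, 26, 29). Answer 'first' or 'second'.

second

First date → JDN 2455127; second date → JDN 2453262.
JDN 2453262 < JDN 2455127, so the second date is earlier.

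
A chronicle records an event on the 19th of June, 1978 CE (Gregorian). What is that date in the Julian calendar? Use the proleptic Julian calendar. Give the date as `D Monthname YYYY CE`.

6 June 1978 CE

The Julian–Gregorian offset here is 13 days (Julian trailing).
19 June 1978 Gregorian − 13 days → 6 June 1978 Julian.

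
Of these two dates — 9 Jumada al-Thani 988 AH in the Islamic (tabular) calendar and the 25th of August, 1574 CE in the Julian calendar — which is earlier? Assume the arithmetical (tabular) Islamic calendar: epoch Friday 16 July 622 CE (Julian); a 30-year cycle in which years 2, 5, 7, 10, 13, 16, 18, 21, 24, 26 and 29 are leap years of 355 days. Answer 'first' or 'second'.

First date → JDN 2298356; second date → JDN 2296198.
JDN 2296198 < JDN 2298356, so the second date is earlier.

second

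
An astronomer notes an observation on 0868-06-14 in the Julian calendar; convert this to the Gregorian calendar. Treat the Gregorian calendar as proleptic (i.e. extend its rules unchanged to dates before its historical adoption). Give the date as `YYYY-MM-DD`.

0868-06-18

For dates in this range the Gregorian date is 4 days ahead of the Julian.
14 June 868 Julian + 4 days → 18 June 868 Gregorian.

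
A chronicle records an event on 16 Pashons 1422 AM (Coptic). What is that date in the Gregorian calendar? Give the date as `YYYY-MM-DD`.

Julian Day Number of the source date = 2344305.
Converting JDN 2344305 to the Gregorian calendar gives 22 May 1706 CE.

1706-05-22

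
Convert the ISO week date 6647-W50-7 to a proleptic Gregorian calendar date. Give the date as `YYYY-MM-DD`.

6647-12-19

ISO week 1 of 6647 is the week containing the first Thursday of 6647.
Week 50, day 7 (Sunday) lands on 6647-12-19.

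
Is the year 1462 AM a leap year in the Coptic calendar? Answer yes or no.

1462 mod 4 = 2; in the Coptic calendar a year is leap when year mod 4 = 3, so it is a common year.

no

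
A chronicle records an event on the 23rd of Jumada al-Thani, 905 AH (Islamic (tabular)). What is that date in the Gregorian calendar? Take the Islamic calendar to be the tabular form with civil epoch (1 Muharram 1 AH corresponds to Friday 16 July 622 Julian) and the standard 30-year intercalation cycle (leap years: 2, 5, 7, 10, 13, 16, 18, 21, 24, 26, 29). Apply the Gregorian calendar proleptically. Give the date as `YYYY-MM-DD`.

1500-02-03

Julian Day Number of the source date = 2268957.
Converting JDN 2268957 to the Gregorian calendar gives 3 February 1500 CE.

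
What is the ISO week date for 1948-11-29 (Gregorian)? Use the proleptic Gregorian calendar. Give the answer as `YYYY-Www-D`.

1948-W49-1

The weekday is Monday (ISO weekday 1).
That Monday belongs to ISO week 49 of ISO year 1948.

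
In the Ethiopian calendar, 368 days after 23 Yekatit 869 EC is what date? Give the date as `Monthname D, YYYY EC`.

Counting 368 days forward from JDN 2041430 reaches JDN 2041798, which is Yekatit 26, 870 EC.

Yekatit 26, 870 EC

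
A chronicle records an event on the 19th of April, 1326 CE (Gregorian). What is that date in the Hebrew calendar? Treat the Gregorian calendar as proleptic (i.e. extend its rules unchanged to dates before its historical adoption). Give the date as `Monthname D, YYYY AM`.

Both dates share Julian Day Number 2205480; in the Hebrew calendar that is 7 Iyar 5086 AM.

Iyar 7, 5086 AM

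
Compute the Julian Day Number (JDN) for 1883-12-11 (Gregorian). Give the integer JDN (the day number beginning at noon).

2409156

JDN 2400001 is 17 November 1858 CE (Gregorian), MJD 0; the target day is +9155 days from there, so JDN = 2409156.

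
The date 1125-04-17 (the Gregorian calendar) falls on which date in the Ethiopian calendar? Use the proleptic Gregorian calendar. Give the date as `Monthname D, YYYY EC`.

Miyazya 15, 1117 EC

Julian Day Number of the source date = 2132064.
Converting JDN 2132064 to the Ethiopian calendar gives 15 Miyazya 1117 EC.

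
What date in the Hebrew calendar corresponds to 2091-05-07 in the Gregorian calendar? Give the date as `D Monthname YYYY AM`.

19 Iyar 5851 AM

Both dates share Julian Day Number 2484909; in the Hebrew calendar that is 19 Iyar 5851 AM.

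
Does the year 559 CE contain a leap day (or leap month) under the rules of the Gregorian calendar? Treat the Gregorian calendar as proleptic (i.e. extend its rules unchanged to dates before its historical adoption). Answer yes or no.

559 is not divisible by 4, so it is a common year.

no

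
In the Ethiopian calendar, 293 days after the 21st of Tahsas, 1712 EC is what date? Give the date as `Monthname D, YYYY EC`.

Tikimt 9, 1713 EC

JDN of the 21st of Tahsas, 1712 EC = 2349274.
2349274 + 293 = 2349567.
JDN 2349567 in the Ethiopian calendar is Tikimt 9, 1713 EC.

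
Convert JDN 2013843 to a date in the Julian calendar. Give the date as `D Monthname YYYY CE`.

8 August 801 CE

JDN 2013843 is 12 August 801 in the proleptic Gregorian calendar.
In the Julian calendar that day is 8 August 801 CE.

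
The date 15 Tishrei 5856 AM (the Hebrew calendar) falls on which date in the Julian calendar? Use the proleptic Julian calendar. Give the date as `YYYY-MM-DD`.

The source date corresponds to 13 October 2095 in the Gregorian calendar (JDN 2486529).
That day falls on 30 September 2095 CE in the Julian calendar.

2095-09-30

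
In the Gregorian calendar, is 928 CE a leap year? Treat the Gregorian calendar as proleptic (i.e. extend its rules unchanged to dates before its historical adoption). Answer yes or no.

yes

928 is divisible by 4 and not by 100, so it is a leap year.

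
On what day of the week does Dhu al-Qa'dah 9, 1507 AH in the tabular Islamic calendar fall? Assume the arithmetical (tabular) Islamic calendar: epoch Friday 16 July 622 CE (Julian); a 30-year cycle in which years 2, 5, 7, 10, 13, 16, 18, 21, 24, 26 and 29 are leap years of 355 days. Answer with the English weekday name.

In the Gregorian calendar this is 12 July 2084 (JDN 2482419).
JDN 2482419 mod 7 = 2, and JDN 0 was a Monday, so this is a Wednesday.

Wednesday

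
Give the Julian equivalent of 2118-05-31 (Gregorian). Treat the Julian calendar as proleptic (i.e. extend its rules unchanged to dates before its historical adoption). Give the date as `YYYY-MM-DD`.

2118-05-17

The Julian–Gregorian offset here is 14 days (Julian trailing).
31 May 2118 Gregorian − 14 days → 17 May 2118 Julian.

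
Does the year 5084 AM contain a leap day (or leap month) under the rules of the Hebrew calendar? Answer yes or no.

yes

Hebrew year 5084 is year 11 of its 19-year Metonic cycle; leap years are at positions 3, 6, 8, 11, 14, 17, 19, so it is a leap year (13 months).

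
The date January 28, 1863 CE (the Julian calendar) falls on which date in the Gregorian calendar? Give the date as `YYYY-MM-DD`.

1863-02-09

For dates in this range the Gregorian date is 12 days ahead of the Julian.
28 January 1863 Julian + 12 days → 9 February 1863 Gregorian.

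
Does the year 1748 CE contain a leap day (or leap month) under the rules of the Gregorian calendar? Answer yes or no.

1748 is divisible by 4 and not by 100, so it is a leap year.

yes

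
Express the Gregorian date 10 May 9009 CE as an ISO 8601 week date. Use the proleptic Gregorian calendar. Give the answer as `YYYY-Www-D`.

9009-W19-3

The weekday is Wednesday (ISO weekday 3).
That Wednesday belongs to ISO week 19 of ISO year 9009.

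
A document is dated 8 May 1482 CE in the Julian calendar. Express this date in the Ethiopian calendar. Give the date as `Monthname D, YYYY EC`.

Ginbot 13, 1474 EC

The source date corresponds to 17 May 1482 in the proleptic Gregorian calendar (JDN 2262486).
That day falls on 13 Ginbot 1474 EC in the Ethiopian calendar.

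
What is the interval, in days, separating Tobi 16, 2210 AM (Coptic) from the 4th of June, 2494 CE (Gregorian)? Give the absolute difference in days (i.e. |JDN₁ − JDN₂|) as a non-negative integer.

First date → JDN 2632002; second date → JDN 2632130.
The interval is |2632002 − 2632130| = 128 days.

128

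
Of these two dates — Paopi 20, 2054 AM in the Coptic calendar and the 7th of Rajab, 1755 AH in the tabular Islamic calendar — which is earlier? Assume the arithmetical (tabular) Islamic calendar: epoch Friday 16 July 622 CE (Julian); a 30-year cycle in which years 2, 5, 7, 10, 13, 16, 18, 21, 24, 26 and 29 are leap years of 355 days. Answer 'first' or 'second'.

second

First date → JDN 2574937; second date → JDN 2570182.
JDN 2570182 < JDN 2574937, so the second date is earlier.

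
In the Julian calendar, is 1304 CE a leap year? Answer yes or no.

1304 mod 4 = 0, so it is a leap year in the Julian calendar.

yes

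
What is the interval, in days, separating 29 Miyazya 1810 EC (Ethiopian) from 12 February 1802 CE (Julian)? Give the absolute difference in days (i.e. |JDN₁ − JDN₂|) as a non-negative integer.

5915

JDN of the first date = 2385196.
JDN of the second date = 2379281.
|2379281 − 2385196| = 5915.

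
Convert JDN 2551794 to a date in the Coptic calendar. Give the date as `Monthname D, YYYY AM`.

The Gregorian equivalent of JDN 2551794 is 22 June 2274.
In the Coptic calendar that day is Paoni 13, 1990 AM.

Paoni 13, 1990 AM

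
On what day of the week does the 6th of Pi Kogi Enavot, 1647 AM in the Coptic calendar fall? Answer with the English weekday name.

Friday

Equivalently 11 September 1931 Gregorian, JDN 2426596.
Since JDN mod 7 = 4 (0 = Monday), the day is Friday.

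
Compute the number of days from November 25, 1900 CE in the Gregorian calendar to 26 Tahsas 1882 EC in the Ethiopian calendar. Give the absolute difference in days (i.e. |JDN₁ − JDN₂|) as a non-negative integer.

First date → JDN 2415349; second date → JDN 2411371.
The interval is |2415349 − 2411371| = 3978 days.

3978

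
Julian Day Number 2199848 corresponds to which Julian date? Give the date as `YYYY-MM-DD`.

JDN 2199848 is 17 November 1310 in the proleptic Gregorian calendar.
In the Julian calendar that day is 1310-11-09.

1310-11-09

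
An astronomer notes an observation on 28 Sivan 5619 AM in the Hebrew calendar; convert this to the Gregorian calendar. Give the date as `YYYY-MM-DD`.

Julian Day Number of the source date = 2400226.
Converting JDN 2400226 to the Gregorian calendar gives 30 June 1859 CE.

1859-06-30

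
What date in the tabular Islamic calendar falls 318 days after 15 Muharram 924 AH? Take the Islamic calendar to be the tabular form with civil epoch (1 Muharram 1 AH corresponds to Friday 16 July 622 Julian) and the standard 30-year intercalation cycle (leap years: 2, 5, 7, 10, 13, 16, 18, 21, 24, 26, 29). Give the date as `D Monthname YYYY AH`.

Counting 318 days forward from JDN 2275534 reaches JDN 2275852, which is 8 Dhu al-Hijjah 924 AH.

8 Dhu al-Hijjah 924 AH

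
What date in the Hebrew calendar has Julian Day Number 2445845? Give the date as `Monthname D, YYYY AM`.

Iyar 22, 5744 AM

JDN 2445845 is 24 May 1984 in the Gregorian calendar.
In the Hebrew calendar that day is Iyar 22, 5744 AM.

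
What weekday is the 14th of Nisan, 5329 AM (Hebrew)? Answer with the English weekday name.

This is JDN 2294226 (11 April 1569 Gregorian).
JDN 2294226 mod 7 = 4, and JDN 0 was a Monday, so this is a Friday.

Friday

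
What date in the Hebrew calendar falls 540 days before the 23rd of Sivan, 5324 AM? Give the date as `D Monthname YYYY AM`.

The starting date is JDN 2292463; 2292463 − 540 = 2291923.
JDN 2291923 corresponds to 15 Tevet 5323 AM.

15 Tevet 5323 AM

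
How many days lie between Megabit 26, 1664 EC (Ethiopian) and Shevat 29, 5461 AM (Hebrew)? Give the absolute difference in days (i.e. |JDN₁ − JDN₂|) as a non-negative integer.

10538

JDN of the first date = 2331837.
JDN of the second date = 2342375.
|2342375 − 2331837| = 10538.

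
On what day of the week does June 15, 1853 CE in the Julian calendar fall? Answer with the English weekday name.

Equivalently 27 June 1853 Gregorian, JDN 2398032.
Since JDN mod 7 = 0 (0 = Monday), the day is Monday.

Monday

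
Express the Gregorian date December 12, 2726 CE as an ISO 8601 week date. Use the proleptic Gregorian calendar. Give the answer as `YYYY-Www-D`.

The weekday is Sunday (ISO weekday 7).
That Sunday belongs to ISO week 49 of ISO year 2726.

2726-W49-7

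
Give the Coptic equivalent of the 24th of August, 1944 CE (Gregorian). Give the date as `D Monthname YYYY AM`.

18 Mesori 1660 AM

Both dates share Julian Day Number 2431327; in the Coptic calendar that is 18 Mesori 1660 AM.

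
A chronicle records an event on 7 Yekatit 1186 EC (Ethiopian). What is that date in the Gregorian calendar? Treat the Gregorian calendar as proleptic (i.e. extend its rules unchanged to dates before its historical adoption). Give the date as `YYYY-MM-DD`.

1194-02-08

Both dates share Julian Day Number 2157198; in the Gregorian calendar that is 8 February 1194 CE.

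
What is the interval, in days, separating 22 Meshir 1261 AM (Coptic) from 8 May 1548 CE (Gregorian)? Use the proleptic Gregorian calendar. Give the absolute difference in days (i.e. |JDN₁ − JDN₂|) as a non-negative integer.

1167

JDN of the first date = 2285416.
JDN of the second date = 2286583.
|2286583 − 2285416| = 1167.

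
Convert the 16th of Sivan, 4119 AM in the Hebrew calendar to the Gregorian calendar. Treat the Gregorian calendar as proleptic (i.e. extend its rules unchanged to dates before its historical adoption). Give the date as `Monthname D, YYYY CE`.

May 30, 359 CE

Julian Day Number of the source date = 1852331.
Converting JDN 1852331 to the Gregorian calendar gives 30 May 359 CE.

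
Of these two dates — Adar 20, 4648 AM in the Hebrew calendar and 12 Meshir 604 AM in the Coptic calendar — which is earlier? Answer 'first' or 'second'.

second

First date → JDN 2045466; second date → JDN 2045437.
JDN 2045437 < JDN 2045466, so the second date is earlier.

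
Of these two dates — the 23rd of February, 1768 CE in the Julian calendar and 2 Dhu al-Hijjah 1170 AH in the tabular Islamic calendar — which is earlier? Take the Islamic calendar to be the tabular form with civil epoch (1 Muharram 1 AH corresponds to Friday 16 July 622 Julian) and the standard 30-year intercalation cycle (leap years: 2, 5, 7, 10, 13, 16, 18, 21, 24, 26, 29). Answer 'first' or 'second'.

second

The two dates have Julian Day Numbers 2366873 and 2363021 respectively.
Since 2363021 < 2366873, the second date comes first.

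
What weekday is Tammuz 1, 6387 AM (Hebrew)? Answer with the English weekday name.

In the Gregorian calendar this is 8 July 2627 (JDN 2680740).
2680740 ≡ 6 (mod 7); counting from Monday = 0 gives Sunday.

Sunday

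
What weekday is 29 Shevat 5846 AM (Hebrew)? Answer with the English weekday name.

This is JDN 2483000 (13 February 2086 Gregorian).
2483000 ≡ 2 (mod 7); counting from Monday = 0 gives Wednesday.

Wednesday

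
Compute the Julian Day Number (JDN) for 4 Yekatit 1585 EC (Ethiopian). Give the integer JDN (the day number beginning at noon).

In the Gregorian calendar the same day is 8 February 1593.
JDN 2451545 is 1 January 2000 CE (Gregorian); the target day is −148615 days from there, so JDN = 2302930.

2302930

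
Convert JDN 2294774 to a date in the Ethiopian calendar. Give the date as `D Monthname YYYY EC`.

The proleptic Gregorian equivalent of JDN 2294774 is 11 October 1570.
In the Ethiopian calendar that day is 4 Tikimt 1563 EC.

4 Tikimt 1563 EC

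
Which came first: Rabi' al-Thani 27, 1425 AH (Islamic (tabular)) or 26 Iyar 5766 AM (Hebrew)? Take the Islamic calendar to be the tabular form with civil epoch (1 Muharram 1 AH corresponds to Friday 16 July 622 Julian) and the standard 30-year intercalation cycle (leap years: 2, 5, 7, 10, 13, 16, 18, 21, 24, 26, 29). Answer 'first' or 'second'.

First date → JDN 2453173; second date → JDN 2453880.
JDN 2453173 < JDN 2453880, so the first date is earlier.

first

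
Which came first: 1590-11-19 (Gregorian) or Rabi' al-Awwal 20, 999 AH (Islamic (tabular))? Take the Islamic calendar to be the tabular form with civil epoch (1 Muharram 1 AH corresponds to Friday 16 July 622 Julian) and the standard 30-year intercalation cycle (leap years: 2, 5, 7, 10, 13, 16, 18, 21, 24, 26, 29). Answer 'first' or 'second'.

First date → JDN 2302118; second date → JDN 2302176.
JDN 2302118 < JDN 2302176, so the first date is earlier.

first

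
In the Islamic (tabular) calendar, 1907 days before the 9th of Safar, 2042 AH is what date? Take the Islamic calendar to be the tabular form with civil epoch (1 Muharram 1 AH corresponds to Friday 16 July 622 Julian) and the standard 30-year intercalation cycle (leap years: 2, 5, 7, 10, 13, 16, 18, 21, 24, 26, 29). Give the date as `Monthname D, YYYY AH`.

The starting date is JDN 2671740; 2671740 − 1907 = 2669833.
JDN 2669833 corresponds to Ramadan 22, 2036 AH.

Ramadan 22, 2036 AH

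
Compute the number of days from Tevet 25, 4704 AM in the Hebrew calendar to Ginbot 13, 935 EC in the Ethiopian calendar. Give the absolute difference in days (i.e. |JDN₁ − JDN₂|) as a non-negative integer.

231

JDN of the first date = 2065847.
JDN of the second date = 2065616.
|2065616 − 2065847| = 231.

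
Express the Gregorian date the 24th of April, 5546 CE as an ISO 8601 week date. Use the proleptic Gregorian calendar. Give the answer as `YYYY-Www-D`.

The weekday is Wednesday (ISO weekday 3).
That Wednesday belongs to ISO week 17 of ISO year 5546.

5546-W17-3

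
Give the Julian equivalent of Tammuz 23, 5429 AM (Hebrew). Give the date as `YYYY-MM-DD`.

1669-07-12

Julian Day Number of the source date = 2330853.
Converting JDN 2330853 to the Julian calendar gives 12 July 1669 CE.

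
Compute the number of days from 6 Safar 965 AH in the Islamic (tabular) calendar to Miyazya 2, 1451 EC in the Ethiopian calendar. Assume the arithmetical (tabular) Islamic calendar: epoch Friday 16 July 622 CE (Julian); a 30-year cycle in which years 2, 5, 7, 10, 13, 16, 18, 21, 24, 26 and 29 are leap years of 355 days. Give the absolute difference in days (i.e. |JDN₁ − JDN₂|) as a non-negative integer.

36040

JDN of the first date = 2290084.
JDN of the second date = 2254044.
|2254044 − 2290084| = 36040.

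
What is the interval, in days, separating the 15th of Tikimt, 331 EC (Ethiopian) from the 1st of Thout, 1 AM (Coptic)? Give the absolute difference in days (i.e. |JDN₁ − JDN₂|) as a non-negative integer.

First date → JDN 1844797; second date → JDN 1825030.
The interval is |1844797 − 1825030| = 19767 days.

19767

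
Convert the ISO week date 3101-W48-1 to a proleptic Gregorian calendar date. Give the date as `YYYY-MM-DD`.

3101-11-25

ISO week 1 of 3101 is the week containing the first Thursday of 3101.
Week 48, day 1 (Monday) lands on 3101-11-25.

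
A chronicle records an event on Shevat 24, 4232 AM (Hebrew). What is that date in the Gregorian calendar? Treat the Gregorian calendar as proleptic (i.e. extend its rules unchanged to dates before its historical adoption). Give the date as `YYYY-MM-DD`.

0472-01-21

Both dates share Julian Day Number 1893475; in the Gregorian calendar that is 21 January 472 CE.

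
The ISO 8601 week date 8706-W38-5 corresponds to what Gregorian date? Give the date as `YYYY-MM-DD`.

ISO week 1 of 8706 is the week containing the first Thursday of 8706.
Week 38, day 5 (Friday) lands on 8706-09-21.

8706-09-21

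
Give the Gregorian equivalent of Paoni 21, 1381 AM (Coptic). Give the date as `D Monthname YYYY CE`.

25 June 1665 CE

Both dates share Julian Day Number 2329365; in the Gregorian calendar that is 25 June 1665 CE.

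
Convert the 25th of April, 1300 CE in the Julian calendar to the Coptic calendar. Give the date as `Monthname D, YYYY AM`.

Parmouti 30, 1016 AM

Julian Day Number of the source date = 2195998.
Converting JDN 2195998 to the Coptic calendar gives 30 Parmouti 1016 AM.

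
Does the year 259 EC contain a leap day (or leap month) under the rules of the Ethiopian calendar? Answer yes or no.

259 mod 4 = 3; in the Ethiopian calendar a year is leap when year mod 4 = 3, so it is a leap year.

yes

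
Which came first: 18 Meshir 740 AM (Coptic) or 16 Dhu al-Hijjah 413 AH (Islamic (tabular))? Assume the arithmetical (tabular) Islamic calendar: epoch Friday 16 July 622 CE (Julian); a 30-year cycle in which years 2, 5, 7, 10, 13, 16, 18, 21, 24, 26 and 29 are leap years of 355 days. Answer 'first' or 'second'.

second

Converting both to JDN: 2095117 vs 2094779; the smaller is the second.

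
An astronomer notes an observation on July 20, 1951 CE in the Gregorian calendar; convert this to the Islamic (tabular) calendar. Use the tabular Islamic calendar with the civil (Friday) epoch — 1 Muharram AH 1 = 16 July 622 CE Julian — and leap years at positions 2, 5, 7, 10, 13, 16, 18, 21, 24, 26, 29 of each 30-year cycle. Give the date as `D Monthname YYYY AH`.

15 Shawwal 1370 AH

Julian Day Number of the source date = 2433848.
Converting JDN 2433848 to the tabular Islamic calendar gives 15 Shawwal 1370 AH.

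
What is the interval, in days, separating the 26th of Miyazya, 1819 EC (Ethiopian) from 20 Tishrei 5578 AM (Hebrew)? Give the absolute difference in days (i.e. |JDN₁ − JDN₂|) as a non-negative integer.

3502

First date → JDN 2388480; second date → JDN 2384978.
The interval is |2388480 − 2384978| = 3502 days.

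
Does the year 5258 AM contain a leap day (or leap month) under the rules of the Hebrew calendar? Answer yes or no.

yes

Hebrew year 5258 is year 14 of its 19-year Metonic cycle; leap years are at positions 3, 6, 8, 11, 14, 17, 19, so it is a leap year (13 months).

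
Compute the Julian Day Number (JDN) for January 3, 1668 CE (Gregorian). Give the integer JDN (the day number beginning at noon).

JDN 2400001 is 17 November 1858 CE (Gregorian), MJD 0; the target day is −69714 days from there, so JDN = 2330287.

2330287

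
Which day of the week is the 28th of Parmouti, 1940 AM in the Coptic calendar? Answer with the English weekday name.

Equivalently 8 May 2224 Gregorian, JDN 2533487.
Since JDN mod 7 = 5 (0 = Monday), the day is Saturday.

Saturday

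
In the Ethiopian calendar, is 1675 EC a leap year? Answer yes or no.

1675 mod 4 = 3; in the Ethiopian calendar a year is leap when year mod 4 = 3, so it is a leap year.

yes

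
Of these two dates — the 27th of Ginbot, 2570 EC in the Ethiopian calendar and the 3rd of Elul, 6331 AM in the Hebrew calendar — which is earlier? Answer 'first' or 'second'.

second

First date → JDN 2662814; second date → JDN 2660335.
JDN 2660335 < JDN 2662814, so the second date is earlier.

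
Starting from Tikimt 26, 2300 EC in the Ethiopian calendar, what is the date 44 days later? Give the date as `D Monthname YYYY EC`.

10 Tahsas 2300 EC

Counting 44 days forward from JDN 2563986 reaches JDN 2564030, which is 10 Tahsas 2300 EC.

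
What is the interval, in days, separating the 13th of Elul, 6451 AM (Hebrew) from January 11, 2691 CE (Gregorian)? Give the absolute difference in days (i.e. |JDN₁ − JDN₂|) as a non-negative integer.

230

First date → JDN 2704168; second date → JDN 2703938.
The interval is |2704168 − 2703938| = 230 days.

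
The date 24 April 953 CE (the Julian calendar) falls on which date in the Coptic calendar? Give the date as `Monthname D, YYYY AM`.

Julian Day Number of the source date = 2069255.
Converting JDN 2069255 to the Coptic calendar gives 29 Parmouti 669 AM.

Parmouti 29, 669 AM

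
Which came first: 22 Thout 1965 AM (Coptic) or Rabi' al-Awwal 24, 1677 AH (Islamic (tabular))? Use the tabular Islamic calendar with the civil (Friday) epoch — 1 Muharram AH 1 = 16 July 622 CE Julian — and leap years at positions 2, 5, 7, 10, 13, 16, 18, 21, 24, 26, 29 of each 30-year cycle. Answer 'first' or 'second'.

first

First date → JDN 2542402; second date → JDN 2542441.
JDN 2542402 < JDN 2542441, so the first date is earlier.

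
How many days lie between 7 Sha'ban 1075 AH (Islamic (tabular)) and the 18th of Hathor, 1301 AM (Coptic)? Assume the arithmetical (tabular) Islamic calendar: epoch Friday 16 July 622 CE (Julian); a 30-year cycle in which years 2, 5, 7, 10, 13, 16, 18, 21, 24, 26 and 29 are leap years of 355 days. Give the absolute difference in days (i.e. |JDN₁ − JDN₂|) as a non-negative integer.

29311

First date → JDN 2329243; second date → JDN 2299932.
The interval is |2329243 − 2299932| = 29311 days.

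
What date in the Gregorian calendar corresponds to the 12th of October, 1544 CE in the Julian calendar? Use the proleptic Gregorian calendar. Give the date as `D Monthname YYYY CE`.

22 October 1544 CE

For dates in this range the Gregorian date is 10 days ahead of the Julian.
12 October 1544 Julian + 10 days → 22 October 1544 Gregorian.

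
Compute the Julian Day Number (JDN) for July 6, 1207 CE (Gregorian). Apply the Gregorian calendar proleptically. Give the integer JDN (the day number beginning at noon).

2162094

JDN 2451545 is 1 January 2000 CE (Gregorian); the target day is −289451 days from there, so JDN = 2162094.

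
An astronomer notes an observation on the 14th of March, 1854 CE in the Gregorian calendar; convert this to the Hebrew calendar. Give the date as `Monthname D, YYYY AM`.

Both dates share Julian Day Number 2398292; in the Hebrew calendar that is 14 Adar 5614 AM.

Adar 14, 5614 AM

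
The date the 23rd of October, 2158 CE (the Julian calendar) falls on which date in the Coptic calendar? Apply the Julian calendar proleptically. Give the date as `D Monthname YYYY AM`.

Julian Day Number of the source date = 2509563.
Converting JDN 2509563 to the Coptic calendar gives 26 Paopi 1875 AM.

26 Paopi 1875 AM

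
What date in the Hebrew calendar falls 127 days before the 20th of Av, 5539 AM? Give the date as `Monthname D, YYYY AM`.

JDN of the 20th of Av, 5539 AM = 2371040.
2371040 − 127 = 2370913.
JDN 2370913 in the Hebrew calendar is Nisan 11, 5539 AM.

Nisan 11, 5539 AM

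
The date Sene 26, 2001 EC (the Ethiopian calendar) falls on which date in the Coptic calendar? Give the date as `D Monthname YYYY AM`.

The source date corresponds to 3 July 2009 in the Gregorian calendar (JDN 2455016).
That day falls on 26 Paoni 1725 AM in the Coptic calendar.

26 Paoni 1725 AM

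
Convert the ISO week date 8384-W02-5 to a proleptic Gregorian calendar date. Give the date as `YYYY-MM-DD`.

ISO week 1 of 8384 is the week containing the first Thursday of 8384.
Week 2, day 5 (Friday) lands on 8384-01-13.

8384-01-13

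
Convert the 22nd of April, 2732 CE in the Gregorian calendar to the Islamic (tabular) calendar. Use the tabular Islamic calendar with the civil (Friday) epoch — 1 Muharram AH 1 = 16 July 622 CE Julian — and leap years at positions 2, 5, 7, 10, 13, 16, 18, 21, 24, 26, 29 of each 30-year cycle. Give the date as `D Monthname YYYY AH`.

5 Rajab 2175 AH

Both dates share Julian Day Number 2719014; in the tabular Islamic calendar that is 5 Rajab 2175 AH.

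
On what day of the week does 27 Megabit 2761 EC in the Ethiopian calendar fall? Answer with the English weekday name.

Friday

Equivalently 11 April 2769 Gregorian, JDN 2732517.
Since JDN mod 7 = 4 (0 = Monday), the day is Friday.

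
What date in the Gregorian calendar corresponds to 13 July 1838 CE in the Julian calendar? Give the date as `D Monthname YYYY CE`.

At this point the Julian calendar is 12 days behind the Gregorian.
13 July 1838 Julian + 12 days → 25 July 1838 Gregorian.

25 July 1838 CE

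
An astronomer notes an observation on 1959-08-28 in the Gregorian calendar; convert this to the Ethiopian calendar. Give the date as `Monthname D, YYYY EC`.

Both dates share Julian Day Number 2436809; in the Ethiopian calendar that is 22 Nehase 1951 EC.

Nehase 22, 1951 EC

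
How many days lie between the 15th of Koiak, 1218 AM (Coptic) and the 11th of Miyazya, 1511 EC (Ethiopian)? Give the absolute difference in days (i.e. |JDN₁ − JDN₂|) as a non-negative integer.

6325

JDN of the first date = 2269643.
JDN of the second date = 2275968.
|2275968 − 2269643| = 6325.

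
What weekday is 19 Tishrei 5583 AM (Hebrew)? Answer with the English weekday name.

Friday

This is JDN 2386808 (4 October 1822 Gregorian).
Since JDN mod 7 = 4 (0 = Monday), the day is Friday.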